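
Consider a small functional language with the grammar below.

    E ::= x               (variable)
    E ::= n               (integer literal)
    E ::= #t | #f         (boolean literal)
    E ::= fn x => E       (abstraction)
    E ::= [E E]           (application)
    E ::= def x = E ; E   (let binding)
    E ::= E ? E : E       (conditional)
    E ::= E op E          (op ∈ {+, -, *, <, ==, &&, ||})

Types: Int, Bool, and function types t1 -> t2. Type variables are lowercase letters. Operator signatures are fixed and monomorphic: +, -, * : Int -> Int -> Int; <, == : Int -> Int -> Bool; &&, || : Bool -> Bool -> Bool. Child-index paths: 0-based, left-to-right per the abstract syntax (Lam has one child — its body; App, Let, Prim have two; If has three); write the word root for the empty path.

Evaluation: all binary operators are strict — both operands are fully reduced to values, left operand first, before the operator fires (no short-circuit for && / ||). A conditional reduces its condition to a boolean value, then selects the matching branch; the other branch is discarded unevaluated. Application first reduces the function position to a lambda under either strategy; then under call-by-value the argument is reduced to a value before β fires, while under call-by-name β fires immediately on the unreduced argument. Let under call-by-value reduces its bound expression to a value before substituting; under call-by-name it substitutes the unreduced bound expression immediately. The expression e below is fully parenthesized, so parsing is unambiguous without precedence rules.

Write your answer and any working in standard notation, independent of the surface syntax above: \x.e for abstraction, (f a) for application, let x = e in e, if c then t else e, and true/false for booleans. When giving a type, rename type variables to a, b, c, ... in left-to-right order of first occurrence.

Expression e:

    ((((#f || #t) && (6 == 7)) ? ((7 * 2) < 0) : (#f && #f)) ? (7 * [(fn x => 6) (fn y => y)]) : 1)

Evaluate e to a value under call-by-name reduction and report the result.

Working:
step 0: (if (if ((false || true) && (6 == 7)) then ((7 * 2) < 0) else (false && false)) then (7 * ((\x.6) (\y.y))) else 1)
step 1: [delta@0.0.0] (if (if (true && (6 == 7)) then ((7 * 2) < 0) else (false && false)) then (7 * ((\x.6) (\y.y))) else 1)
step 2: [delta@0.0.1] (if (if (true && false) then ((7 * 2) < 0) else (false && false)) then (7 * ((\x.6) (\y.y))) else 1)
step 3: [delta@0.0] (if (if false then ((7 * 2) < 0) else (false && false)) then (7 * ((\x.6) (\y.y))) else 1)
step 4: [if@0] (if (false && false) then (7 * ((\x.6) (\y.y))) else 1)
step 5: [delta@0] (if false then (7 * ((\x.6) (\y.y))) else 1)
step 6: [if@root] 1

Answer: 1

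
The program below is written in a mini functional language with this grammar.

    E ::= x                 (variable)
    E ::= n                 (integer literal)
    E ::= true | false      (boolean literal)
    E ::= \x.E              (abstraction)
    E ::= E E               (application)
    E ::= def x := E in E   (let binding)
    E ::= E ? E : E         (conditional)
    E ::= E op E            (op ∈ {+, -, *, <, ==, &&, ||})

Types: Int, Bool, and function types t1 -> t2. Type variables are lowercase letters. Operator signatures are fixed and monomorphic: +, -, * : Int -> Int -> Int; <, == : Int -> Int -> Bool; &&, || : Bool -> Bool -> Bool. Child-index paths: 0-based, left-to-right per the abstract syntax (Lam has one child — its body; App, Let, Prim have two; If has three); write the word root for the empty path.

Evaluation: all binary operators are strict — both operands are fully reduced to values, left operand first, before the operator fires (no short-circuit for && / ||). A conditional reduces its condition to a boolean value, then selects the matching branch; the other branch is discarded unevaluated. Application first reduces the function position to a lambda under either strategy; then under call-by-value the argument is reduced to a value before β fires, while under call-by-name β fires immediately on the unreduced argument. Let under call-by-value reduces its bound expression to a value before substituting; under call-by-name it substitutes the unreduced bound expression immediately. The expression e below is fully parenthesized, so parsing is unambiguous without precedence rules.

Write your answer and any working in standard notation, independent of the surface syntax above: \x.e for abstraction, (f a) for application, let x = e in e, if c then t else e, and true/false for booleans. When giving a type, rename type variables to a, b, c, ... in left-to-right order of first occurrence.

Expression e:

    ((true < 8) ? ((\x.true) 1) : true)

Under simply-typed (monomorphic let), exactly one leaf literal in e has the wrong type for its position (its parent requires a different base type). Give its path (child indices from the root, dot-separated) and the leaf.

Trace:
  unify Bool ~ Int
  FAIL: mismatch Bool ~ Int

Answer: 0.0 : true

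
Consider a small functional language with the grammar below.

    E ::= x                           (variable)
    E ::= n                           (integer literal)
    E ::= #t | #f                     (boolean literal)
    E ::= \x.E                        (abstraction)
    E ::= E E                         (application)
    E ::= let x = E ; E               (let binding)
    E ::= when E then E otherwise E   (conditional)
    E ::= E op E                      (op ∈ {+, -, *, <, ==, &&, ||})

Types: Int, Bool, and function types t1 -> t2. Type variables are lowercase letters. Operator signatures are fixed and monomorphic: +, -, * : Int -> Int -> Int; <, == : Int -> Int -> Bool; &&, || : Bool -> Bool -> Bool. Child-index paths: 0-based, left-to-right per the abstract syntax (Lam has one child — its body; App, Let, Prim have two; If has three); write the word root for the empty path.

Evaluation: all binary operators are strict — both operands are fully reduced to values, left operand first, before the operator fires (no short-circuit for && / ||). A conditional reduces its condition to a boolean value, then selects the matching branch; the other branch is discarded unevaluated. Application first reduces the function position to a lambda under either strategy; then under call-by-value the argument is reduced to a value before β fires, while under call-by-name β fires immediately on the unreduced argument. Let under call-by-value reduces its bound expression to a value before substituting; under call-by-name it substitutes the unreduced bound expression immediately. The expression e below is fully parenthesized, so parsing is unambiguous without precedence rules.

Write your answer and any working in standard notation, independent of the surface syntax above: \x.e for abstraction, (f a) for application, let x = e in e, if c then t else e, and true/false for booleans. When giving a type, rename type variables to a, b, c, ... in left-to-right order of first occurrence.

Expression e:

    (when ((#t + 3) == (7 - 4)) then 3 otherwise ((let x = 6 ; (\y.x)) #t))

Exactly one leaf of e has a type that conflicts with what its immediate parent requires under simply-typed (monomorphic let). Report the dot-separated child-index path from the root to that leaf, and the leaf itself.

Derivation:
  unify Bool ~ Int
  FAIL: mismatch Bool ~ Int

Answer: 0.0.0 : true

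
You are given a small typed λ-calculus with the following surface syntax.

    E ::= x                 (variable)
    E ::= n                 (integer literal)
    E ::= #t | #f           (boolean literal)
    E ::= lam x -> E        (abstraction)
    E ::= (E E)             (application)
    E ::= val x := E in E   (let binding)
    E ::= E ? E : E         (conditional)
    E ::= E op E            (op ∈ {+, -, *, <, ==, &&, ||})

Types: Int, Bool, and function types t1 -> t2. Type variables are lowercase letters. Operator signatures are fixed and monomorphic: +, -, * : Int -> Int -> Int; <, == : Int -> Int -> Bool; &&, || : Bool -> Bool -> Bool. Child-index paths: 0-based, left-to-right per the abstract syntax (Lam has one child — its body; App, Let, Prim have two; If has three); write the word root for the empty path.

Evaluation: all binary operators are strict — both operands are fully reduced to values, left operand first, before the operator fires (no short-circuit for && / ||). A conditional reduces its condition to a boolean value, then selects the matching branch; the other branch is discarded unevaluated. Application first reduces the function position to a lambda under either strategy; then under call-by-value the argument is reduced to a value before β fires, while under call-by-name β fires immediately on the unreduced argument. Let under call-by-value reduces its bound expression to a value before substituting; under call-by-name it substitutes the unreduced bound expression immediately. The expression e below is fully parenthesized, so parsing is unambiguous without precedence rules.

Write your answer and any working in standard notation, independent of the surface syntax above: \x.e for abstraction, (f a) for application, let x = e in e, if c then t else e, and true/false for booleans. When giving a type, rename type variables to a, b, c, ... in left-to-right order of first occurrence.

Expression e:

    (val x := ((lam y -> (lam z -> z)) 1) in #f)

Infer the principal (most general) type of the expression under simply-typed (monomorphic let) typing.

Derivation:
z : b
\z._ : b -> b
\y._ : a -> b -> b
  unify a -> b -> b ~ Int -> c
  unify a ~ Int
  unify b -> b ~ c
_ _ : b -> b
let x : b -> b

Answer: Bool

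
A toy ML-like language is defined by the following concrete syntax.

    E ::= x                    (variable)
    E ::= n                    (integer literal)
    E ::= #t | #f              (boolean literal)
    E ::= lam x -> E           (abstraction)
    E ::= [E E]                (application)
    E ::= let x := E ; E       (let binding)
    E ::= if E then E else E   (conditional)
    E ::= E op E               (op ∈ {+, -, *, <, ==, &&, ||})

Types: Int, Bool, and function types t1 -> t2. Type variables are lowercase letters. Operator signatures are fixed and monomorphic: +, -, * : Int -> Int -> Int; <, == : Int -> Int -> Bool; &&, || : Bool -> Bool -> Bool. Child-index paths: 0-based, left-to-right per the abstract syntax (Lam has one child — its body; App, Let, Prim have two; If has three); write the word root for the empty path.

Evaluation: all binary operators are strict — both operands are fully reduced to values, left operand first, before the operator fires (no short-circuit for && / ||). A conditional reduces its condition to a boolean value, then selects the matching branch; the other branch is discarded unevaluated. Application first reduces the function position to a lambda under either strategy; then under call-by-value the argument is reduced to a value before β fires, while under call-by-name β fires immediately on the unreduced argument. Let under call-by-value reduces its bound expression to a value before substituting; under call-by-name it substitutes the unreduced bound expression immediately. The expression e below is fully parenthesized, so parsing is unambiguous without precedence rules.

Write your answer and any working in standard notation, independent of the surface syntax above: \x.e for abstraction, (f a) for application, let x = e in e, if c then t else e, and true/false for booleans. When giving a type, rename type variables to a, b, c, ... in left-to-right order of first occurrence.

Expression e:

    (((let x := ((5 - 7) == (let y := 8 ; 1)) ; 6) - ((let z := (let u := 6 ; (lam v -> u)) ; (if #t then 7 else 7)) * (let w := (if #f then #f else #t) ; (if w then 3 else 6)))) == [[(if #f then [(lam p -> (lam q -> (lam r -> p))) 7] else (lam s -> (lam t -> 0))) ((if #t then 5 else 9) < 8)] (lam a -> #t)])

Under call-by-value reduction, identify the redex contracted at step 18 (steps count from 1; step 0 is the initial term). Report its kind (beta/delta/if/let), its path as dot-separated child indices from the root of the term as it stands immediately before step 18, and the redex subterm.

Answer: delta at root : (-15 == 0)

Derivation:
step 0: (((let x = ((5 - 7) == (let y = 8 in 1)) in 6) - ((let z = (let u = 6 in (\v.u)) in (if true then 7 else 7)) * (let w = (if false then false else true) in (if w then 3 else 6)))) == (((if false then ((\p.(\q.(\r.p))) 7) else (\s.(\t.0))) ((if true then 5 else 9) < 8)) (\a.true)))
step 1: [delta@0.0.0.0] (((let x = (-2 == (let y = 8 in 1)) in 6) - ((let z = (let u = 6 in (\v.u)) in (if true then 7 else 7)) * (let w = (if false then false else true) in (if w then 3 else 6)))) == (((if false then ((\p.(\q.(\r.p))) 7) else (\s.(\t.0))) ((if true then 5 else 9) < 8)) (\a.true)))
step 2: [let@0.0.0.1] (((let x = (-2 == 1) in 6) - ((let z = (let u = 6 in (\v.u)) in (if true then 7 else 7)) * (let w = (if false then false else true) in (if w then 3 else 6)))) == (((if false then ((\p.(\q.(\r.p))) 7) else (\s.(\t.0))) ((if true then 5 else 9) < 8)) (\a.true)))
step 3: [delta@0.0.0] (((let x = false in 6) - ((let z = (let u = 6 in (\v.u)) in (if true then 7 else 7)) * (let w = (if false then false else true) in (if w then 3 else 6)))) == (((if false then ((\p.(\q.(\r.p))) 7) else (\s.(\t.0))) ((if true then 5 else 9) < 8)) (\a.true)))
step 4: [let@0.0] ((6 - ((let z = (let u = 6 in (\v.u)) in (if true then 7 else 7)) * (let w = (if false then false else true) in (if w then 3 else 6)))) == (((if false then ((\p.(\q.(\r.p))) 7) else (\s.(\t.0))) ((if true then 5 else 9) < 8)) (\a.true)))
step 5: [let@0.1.0.0] ((6 - ((let z = (\v.6) in (if true then 7 else 7)) * (let w = (if false then false else true) in (if w then 3 else 6)))) == (((if false then ((\p.(\q.(\r.p))) 7) else (\s.(\t.0))) ((if true then 5 else 9) < 8)) (\a.true)))
step 6: [let@0.1.0] ((6 - ((if true then 7 else 7) * (let w = (if false then false else true) in (if w then 3 else 6)))) == (((if false then ((\p.(\q.(\r.p))) 7) else (\s.(\t.0))) ((if true then 5 else 9) < 8)) (\a.true)))
step 7: [if@0.1.0] ((6 - (7 * (let w = (if false then false else true) in (if w then 3 else 6)))) == (((if false then ((\p.(\q.(\r.p))) 7) else (\s.(\t.0))) ((if true then 5 else 9) < 8)) (\a.true)))
step 8: [if@0.1.1.0] ((6 - (7 * (let w = true in (if w then 3 else 6)))) == (((if false then ((\p.(\q.(\r.p))) 7) else (\s.(\t.0))) ((if true then 5 else 9) < 8)) (\a.true)))
step 9: [let@0.1.1] ((6 - (7 * (if true then 3 else 6))) == (((if false then ((\p.(\q.(\r.p))) 7) else (\s.(\t.0))) ((if true then 5 else 9) < 8)) (\a.true)))
step 10: [if@0.1.1] ((6 - (7 * 3)) == (((if false then ((\p.(\q.(\r.p))) 7) else (\s.(\t.0))) ((if true then 5 else 9) < 8)) (\a.true)))
step 11: [delta@0.1] ((6 - 21) == (((if false then ((\p.(\q.(\r.p))) 7) else (\s.(\t.0))) ((if true then 5 else 9) < 8)) (\a.true)))
step 12: [delta@0] (-15 == (((if false then ((\p.(\q.(\r.p))) 7) else (\s.(\t.0))) ((if true then 5 else 9) < 8)) (\a.true)))
step 13: [if@1.0.0] (-15 == (((\s.(\t.0)) ((if true then 5 else 9) < 8)) (\a.true)))
step 14: [if@1.0.1.0] (-15 == (((\s.(\t.0)) (5 < 8)) (\a.true)))
step 15: [delta@1.0.1] (-15 == (((\s.(\t.0)) true) (\a.true)))
step 16: [beta@1.0] (-15 == ((\t.0) (\a.true)))
step 17: [beta@1] (-15 == 0)
step 18: [delta@root] false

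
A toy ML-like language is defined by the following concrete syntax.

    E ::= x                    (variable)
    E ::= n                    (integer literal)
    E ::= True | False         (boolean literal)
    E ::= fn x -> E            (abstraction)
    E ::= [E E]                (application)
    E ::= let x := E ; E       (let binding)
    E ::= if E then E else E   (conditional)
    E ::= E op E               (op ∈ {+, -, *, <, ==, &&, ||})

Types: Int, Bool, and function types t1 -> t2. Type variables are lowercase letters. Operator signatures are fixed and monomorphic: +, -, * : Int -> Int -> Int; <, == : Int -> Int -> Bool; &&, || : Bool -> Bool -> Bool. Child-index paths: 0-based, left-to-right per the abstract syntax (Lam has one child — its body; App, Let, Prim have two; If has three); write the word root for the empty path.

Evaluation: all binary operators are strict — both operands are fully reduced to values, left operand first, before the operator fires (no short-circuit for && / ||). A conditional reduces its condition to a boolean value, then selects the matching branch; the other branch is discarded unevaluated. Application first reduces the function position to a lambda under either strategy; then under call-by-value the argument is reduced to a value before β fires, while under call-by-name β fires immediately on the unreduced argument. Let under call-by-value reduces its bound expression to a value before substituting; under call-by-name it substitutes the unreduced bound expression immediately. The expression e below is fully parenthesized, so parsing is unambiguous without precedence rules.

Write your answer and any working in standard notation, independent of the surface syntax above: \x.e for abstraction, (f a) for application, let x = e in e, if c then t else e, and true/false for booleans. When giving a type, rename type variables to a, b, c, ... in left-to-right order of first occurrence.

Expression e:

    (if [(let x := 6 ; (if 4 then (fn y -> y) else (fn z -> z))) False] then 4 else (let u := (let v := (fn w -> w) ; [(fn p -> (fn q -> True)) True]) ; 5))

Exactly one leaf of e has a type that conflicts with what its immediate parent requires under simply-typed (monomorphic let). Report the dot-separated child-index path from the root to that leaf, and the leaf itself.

Answer: 0.0.1.0 : 4

Working:
let x : Int
  unify Int ~ Bool
  FAIL: mismatch Int ~ Bool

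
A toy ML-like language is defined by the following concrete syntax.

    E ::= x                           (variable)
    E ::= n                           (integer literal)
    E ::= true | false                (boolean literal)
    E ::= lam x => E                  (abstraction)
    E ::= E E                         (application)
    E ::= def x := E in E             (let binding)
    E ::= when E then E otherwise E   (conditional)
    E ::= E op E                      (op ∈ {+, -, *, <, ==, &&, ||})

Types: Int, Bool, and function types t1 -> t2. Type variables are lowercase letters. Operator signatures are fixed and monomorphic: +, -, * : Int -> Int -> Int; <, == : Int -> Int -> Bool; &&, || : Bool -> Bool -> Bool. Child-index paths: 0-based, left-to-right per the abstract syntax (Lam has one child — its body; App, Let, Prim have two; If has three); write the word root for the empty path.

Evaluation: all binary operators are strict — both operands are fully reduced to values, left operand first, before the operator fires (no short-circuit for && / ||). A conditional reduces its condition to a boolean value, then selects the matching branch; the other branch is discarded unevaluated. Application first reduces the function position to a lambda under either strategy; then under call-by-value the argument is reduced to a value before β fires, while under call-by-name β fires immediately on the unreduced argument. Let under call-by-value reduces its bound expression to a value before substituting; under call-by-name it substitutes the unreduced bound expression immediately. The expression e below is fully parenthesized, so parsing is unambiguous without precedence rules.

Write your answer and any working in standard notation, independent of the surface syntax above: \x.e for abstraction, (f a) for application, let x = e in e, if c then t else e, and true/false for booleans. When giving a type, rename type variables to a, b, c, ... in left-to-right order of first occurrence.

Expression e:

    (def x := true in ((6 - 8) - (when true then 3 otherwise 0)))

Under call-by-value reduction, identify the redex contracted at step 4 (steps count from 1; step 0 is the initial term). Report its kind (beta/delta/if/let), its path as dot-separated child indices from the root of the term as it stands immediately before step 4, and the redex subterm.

Answer: delta at root : (-2 - 3)

Trace:
step 0: (let x = true in ((6 - 8) - (if true then 3 else 0)))
step 1: [let@root] ((6 - 8) - (if true then 3 else 0))
step 2: [delta@0] (-2 - (if true then 3 else 0))
step 3: [if@1] (-2 - 3)
step 4: [delta@root] -5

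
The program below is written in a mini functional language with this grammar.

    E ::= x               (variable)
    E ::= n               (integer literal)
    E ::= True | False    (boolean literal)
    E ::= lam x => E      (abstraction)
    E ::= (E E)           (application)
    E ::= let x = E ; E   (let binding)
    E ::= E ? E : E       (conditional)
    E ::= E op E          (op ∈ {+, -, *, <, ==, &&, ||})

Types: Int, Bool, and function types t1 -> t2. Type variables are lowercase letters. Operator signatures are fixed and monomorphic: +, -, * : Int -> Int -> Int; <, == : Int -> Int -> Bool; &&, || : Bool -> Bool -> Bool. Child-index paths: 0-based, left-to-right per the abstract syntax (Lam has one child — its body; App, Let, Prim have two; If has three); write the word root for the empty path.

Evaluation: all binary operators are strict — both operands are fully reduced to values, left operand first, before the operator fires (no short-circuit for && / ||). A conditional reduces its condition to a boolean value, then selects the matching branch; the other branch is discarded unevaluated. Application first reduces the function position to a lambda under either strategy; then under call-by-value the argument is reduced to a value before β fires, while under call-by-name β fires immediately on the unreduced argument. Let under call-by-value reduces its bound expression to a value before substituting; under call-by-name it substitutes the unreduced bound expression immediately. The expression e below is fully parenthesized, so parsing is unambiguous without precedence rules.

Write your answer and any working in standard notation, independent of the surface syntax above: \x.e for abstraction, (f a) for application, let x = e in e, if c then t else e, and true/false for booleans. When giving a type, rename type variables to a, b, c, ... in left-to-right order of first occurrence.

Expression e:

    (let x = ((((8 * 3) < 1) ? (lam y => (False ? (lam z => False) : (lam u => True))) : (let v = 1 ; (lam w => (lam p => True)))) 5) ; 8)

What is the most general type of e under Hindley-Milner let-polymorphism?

Trace:
  unify Int ~ Int
  unify Int ~ Int
  unify Int ~ Int
  unify Int ~ Int
  unify Bool ~ Bool
  unify Bool ~ Bool
\z._ : b -> Bool
\u._ : c -> Bool
  unify b -> Bool ~ c -> Bool
  unify b ~ c
  unify Bool ~ Bool
\y._ : a -> c -> Bool
let v : Int
\p._ : e -> Bool
\w._ : d -> e -> Bool
  unify a -> c -> Bool ~ d -> e -> Bool
  unify a ~ d
  unify c -> Bool ~ e -> Bool
  unify c ~ e
  unify Bool ~ Bool
  unify d -> e -> Bool ~ Int -> f
  unify d ~ Int
  unify e -> Bool ~ f
_ _ : e -> Bool
let x : forall. e -> Bool

Answer: Int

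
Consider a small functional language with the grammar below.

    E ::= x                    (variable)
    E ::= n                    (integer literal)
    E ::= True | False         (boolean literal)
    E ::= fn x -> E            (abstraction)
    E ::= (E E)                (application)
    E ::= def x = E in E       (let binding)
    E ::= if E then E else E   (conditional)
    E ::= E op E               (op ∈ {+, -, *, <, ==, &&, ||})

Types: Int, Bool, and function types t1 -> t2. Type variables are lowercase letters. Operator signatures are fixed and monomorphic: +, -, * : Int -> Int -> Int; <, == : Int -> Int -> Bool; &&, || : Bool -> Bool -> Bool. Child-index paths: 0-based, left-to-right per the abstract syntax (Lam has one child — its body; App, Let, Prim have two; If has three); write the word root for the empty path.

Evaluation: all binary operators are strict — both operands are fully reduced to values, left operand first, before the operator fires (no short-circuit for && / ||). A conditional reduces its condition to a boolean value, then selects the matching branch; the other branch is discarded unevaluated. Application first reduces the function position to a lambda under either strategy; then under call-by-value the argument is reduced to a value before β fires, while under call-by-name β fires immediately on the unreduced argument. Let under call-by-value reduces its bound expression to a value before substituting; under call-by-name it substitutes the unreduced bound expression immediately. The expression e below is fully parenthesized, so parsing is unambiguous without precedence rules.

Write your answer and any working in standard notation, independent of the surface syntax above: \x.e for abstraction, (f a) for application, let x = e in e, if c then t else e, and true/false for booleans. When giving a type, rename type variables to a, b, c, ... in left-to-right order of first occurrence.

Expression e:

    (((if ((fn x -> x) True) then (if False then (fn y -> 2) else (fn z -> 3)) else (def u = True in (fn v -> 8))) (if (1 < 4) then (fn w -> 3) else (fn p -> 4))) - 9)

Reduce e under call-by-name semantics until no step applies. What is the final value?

Answer: -6

Working:
step 0: (((if ((\x.x) true) then (if false then (\y.2) else (\z.3)) else (let u = true in (\v.8))) (if (1 < 4) then (\w.3) else (\p.4))) - 9)
step 1: [beta@0.0.0] (((if true then (if false then (\y.2) else (\z.3)) else (let u = true in (\v.8))) (if (1 < 4) then (\w.3) else (\p.4))) - 9)
step 2: [if@0.0] (((if false then (\y.2) else (\z.3)) (if (1 < 4) then (\w.3) else (\p.4))) - 9)
step 3: [if@0.0] (((\z.3) (if (1 < 4) then (\w.3) else (\p.4))) - 9)
step 4: [beta@0] (3 - 9)
step 5: [delta@root] -6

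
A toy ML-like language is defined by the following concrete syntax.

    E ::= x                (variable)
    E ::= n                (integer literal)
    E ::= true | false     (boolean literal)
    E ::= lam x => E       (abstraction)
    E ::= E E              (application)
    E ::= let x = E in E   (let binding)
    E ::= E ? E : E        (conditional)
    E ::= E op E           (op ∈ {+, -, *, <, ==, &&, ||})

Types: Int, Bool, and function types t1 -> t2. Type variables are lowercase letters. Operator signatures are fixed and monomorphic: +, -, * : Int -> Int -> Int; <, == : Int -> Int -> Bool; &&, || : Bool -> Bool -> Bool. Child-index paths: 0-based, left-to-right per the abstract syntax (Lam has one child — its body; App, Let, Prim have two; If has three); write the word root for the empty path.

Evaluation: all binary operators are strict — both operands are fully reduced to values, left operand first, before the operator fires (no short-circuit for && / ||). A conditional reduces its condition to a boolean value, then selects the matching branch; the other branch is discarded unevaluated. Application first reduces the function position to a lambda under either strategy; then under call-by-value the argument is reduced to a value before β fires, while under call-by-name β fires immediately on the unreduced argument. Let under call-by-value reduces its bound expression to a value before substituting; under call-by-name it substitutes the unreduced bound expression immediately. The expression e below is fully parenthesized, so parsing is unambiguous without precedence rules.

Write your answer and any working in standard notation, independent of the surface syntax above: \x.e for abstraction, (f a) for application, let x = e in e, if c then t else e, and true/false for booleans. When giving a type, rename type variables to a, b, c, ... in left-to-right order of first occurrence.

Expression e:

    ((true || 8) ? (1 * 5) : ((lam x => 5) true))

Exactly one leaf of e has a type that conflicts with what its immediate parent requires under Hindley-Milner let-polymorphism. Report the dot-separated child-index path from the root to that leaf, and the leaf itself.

Answer: 0.1 : 8

Working:
  unify Bool ~ Bool
  unify Int ~ Bool
  FAIL: mismatch Int ~ Bool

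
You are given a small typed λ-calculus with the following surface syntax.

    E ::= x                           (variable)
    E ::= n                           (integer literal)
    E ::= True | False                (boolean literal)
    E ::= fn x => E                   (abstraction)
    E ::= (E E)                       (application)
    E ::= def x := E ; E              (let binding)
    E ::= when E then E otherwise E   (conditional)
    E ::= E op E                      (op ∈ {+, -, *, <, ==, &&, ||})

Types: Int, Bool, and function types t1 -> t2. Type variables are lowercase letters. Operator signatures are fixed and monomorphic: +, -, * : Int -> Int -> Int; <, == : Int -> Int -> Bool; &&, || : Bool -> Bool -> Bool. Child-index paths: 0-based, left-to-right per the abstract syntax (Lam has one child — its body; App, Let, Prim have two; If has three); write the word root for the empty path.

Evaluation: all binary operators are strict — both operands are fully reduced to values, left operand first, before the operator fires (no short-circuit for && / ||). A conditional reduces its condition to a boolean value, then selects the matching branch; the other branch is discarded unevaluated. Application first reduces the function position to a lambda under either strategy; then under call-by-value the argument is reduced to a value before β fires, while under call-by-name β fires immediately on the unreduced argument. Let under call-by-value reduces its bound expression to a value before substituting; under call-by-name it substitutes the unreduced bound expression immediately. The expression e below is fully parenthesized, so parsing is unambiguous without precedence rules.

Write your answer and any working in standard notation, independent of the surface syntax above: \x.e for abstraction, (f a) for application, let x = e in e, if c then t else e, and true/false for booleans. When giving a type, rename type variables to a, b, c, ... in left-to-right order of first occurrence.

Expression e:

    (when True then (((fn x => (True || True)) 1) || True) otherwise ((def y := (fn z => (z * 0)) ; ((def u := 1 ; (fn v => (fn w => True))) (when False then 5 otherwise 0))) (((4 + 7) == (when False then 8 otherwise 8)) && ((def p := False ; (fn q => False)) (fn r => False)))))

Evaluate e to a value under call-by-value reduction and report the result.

Trace:
step 0: (if true then (((\x.(true || true)) 1) || true) else ((let y = (\z.(z * 0)) in ((let u = 1 in (\v.(\w.true))) (if false then 5 else 0))) (((4 + 7) == (if false then 8 else 8)) && ((let p = false in (\q.false)) (\r.false)))))
step 1: [if@root] (((\x.(true || true)) 1) || true)
step 2: [beta@0] ((true || true) || true)
step 3: [delta@0] (true || true)
step 4: [delta@root] true

Answer: true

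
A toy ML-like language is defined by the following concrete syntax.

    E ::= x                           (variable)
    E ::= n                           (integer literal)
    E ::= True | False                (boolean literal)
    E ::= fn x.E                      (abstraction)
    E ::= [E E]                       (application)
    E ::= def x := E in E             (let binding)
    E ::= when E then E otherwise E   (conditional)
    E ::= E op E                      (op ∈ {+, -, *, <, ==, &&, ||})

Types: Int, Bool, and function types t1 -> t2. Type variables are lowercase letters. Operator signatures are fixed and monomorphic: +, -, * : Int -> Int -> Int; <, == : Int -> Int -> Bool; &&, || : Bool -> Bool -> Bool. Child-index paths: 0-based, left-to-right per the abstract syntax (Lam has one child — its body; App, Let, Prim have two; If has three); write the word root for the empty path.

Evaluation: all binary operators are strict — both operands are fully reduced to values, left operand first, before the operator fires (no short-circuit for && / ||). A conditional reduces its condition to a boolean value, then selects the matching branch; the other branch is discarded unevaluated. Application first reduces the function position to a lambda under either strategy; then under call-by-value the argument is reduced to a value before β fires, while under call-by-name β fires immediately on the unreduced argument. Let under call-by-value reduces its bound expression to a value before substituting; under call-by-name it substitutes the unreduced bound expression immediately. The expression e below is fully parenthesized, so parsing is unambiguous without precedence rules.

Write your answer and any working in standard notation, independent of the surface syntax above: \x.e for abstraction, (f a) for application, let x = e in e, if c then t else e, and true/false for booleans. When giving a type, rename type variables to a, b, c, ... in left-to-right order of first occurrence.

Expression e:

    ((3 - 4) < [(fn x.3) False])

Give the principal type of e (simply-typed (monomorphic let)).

Working:
  unify Int ~ Int
  unify Int ~ Int
  unify Int ~ Int
\x._ : a -> Int
  unify a -> Int ~ Bool -> b
  unify a ~ Bool
  unify Int ~ b
_ _ : Int
  unify Int ~ Int

Answer: Bool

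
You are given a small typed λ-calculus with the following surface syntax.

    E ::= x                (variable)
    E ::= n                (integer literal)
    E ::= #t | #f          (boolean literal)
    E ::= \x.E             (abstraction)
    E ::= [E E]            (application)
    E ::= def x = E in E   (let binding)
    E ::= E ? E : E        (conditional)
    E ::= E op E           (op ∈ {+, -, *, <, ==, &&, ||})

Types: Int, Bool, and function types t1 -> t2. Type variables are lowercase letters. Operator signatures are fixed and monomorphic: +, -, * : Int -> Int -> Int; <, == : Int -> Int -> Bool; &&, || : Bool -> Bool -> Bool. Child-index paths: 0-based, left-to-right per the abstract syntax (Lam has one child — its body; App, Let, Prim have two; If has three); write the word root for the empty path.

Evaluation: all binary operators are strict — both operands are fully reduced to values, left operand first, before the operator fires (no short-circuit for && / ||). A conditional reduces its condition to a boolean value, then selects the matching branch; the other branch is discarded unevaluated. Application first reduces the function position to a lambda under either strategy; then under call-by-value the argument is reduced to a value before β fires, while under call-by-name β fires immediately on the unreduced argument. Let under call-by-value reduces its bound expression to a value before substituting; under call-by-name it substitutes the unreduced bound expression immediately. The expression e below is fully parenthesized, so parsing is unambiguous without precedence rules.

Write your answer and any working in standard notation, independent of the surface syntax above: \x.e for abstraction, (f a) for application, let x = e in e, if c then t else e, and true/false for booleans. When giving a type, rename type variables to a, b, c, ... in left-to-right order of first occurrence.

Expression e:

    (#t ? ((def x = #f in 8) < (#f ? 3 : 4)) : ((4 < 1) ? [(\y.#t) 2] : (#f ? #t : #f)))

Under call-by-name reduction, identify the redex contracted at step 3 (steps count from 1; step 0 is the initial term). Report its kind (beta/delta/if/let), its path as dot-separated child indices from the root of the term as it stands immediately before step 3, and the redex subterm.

Derivation:
step 0: (if true then ((let x = false in 8) < (if false then 3 else 4)) else (if (4 < 1) then ((\y.true) 2) else (if false then true else false)))
step 1: [if@root] ((let x = false in 8) < (if false then 3 else 4))
step 2: [let@0] (8 < (if false then 3 else 4))
step 3: [if@1] (8 < 4)

Answer: if at 1 : (if false then 3 else 4)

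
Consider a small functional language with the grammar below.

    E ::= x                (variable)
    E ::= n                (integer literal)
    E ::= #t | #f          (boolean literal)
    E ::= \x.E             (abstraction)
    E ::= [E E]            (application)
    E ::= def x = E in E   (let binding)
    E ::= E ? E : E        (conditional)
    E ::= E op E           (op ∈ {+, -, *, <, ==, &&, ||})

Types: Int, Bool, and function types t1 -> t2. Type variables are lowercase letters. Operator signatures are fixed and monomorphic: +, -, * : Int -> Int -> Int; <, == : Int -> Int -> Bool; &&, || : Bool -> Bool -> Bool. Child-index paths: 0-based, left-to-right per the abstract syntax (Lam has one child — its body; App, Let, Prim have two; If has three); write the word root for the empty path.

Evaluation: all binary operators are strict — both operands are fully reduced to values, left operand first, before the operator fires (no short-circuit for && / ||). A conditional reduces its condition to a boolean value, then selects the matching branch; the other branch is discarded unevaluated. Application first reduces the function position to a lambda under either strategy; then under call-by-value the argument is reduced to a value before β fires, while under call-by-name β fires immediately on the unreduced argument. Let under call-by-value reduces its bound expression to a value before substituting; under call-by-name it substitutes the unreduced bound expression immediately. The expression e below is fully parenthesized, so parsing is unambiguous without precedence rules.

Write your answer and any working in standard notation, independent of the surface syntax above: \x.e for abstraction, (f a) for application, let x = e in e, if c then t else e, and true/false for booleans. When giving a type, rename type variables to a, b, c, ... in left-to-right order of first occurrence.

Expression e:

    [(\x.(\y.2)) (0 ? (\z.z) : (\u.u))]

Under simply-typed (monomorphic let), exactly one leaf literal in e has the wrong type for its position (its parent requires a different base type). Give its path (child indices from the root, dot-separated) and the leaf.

Derivation:
\y._ : b -> Int
\x._ : a -> b -> Int
  unify Int ~ Bool
  FAIL: mismatch Int ~ Bool

Answer: 1.0 : 0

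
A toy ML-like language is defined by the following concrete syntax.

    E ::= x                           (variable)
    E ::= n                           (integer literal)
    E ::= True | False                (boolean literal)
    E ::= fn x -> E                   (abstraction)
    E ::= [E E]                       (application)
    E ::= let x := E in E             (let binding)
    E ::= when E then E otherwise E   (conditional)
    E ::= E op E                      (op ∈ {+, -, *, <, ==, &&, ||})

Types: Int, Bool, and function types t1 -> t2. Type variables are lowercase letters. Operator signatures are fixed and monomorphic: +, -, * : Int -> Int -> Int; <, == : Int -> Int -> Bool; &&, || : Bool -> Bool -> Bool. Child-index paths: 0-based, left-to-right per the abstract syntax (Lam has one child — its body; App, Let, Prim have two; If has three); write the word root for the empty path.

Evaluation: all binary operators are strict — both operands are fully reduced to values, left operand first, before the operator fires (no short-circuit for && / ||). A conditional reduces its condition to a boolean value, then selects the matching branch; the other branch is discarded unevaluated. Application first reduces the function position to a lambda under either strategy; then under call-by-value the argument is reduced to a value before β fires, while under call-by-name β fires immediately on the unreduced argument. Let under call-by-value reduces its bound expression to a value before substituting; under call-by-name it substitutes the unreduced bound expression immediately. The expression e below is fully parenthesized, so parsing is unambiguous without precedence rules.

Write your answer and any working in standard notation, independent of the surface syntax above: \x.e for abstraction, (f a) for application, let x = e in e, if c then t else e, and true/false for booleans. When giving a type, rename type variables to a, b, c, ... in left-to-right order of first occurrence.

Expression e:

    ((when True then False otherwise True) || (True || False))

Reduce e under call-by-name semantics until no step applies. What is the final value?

Trace:
step 0: ((if true then false else true) || (true || false))
step 1: [if@0] (false || (true || false))
step 2: [delta@1] (false || true)
step 3: [delta@root] true

Answer: true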